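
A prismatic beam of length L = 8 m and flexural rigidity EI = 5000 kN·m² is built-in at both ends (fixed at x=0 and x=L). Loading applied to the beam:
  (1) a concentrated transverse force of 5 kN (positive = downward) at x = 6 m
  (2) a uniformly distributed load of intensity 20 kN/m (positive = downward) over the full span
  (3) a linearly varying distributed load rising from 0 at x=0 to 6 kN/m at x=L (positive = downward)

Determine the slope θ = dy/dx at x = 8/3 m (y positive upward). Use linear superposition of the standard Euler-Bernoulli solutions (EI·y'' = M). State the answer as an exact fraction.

θ(8/3) = -7649/506250 rad

Load 1 — point force P=5 kN at a=6 m (b=L-a=2):
  θ_1 = -Pb²x(2aL-(3a+b)x)/(2L³EI)  [x≤a] = -5·2²·(8/3)·(2·6·8-(3·6+2)·(8/3))/(2·8³·5000) = -1/2250 rad
Load 2 — uniform load w=20 kN/m over full span:
  θ_2 = -wx(L-x)(L-2x)/(12EI) = -20·(8/3)·(8-(8/3))·(8-2·(8/3))/(12·5000) = -128/10125 rad
Load 3 — triangular load w₀=6 kN/m (0→w₀ over full span):
  θ_3 = -w₀(2x(L-x)(L-2x)(x+2L)+x²(L-x)²)/(120LEI) = -6·(2·(8/3)·(8-(8/3))·(8-2·(8/3))·((8/3)+2·8)+(8/3)²·(8-(8/3))²)/(120·8·5000) = -512/253125 rad
Superposition: θ = Σ θ_i = -7649/506250 rad ≈ -0.015109 rad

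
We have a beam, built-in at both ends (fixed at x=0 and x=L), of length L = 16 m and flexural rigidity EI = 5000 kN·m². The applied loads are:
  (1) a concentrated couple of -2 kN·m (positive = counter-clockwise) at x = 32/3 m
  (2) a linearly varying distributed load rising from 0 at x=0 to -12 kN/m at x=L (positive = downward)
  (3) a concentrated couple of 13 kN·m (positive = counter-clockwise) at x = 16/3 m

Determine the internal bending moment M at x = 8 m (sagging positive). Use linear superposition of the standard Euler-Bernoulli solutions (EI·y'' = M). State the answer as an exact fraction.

M(8) = -69 kN·m

Load 1 — applied couple M₀=-2 kN·m at a=32/3 m (b=L-a=16/3):
  M_1 = R_Ax - M_A  [x≤a] with R_A=-1/6, M_A=-2/3 = (-1/6)·8 - (-2/3) = -2/3 kN·m
Load 2 — triangular load w₀=-12 kN/m (0→w₀ over full span):
  M_2 = 3w₀Lx/20 - w₀L²/30 - w₀x³/(6L) = 3·(-12)·16·8/20 - (-12)·16²/30 - (-12)·8³/(6·16) = -64 kN·m
Load 3 — applied couple M₀=13 kN·m at a=16/3 m (b=L-a=32/3):
  M_3 = R_Ax - M_A - M₀  [x>a] with R_A=13/12, M_A=0 = (13/12)·8 - 0 - 13 = -13/3 kN·m
Superposition: M = Σ M_i = -69 kN·m ≈ -69.000000 kN·m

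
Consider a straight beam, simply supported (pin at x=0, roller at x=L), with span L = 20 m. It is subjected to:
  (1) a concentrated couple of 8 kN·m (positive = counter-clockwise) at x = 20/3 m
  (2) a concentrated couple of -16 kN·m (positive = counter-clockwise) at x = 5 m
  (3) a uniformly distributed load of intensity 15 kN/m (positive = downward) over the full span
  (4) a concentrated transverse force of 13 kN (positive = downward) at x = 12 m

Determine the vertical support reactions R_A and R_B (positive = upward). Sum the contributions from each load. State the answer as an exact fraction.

Load 1 — applied couple M₀=8 kN·m at a=20/3 m (b=L-a=40/3):
  R_A = M₀/L = 8/20 = 2/5 kN
  R_B = -M₀/L = -8/20 = -2/5 kN
Load 2 — applied couple M₀=-16 kN·m at a=5 m (b=L-a=15):
  R_A = M₀/L = (-16)/20 = -4/5 kN
  R_B = -M₀/L = -(-16)/20 = 4/5 kN
Load 3 — uniform load w=15 kN/m over full span:
  R_A = wL/2 = 15·20/2 = 150 kN
  R_B = wL/2 = 15·20/2 = 150 kN
Load 4 — point force P=13 kN at a=12 m (b=L-a=8):
  R_A = Pb/L = 13·8/20 = 26/5 kN
  R_B = Pa/L = 13·12/20 = 39/5 kN
Superposition: R_A = 774/5 kN, R_B = 791/5 kN

R_A = 774/5 kN, R_B = 791/5 kN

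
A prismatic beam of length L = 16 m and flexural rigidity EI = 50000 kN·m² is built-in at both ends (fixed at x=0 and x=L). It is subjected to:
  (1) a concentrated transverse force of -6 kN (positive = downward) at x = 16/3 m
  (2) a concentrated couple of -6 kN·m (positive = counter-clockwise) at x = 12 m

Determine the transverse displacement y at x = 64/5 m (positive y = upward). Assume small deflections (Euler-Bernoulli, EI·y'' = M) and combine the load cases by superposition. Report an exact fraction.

Load 1 — point force P=-6 kN at a=16/3 m (b=L-a=32/3):
  y_1 = -Pa²(L-x)²(3bL-(3b+a)(L-x))/(6L³EI)  [x>a] = -(-6)·(16/3)²·(16-(64/5))²·(3·(32/3)·16-(3·(32/3)+(16/3))·(16-(64/5)))/(6·16³·50000) = 5888/10546875 m
Load 2 — applied couple M₀=-6 kN·m at a=12 m (b=L-a=4):
  y_2 = (R_Ax³/6 - M_Ax²/2 - M₀(x-a)²/2)/EI  [x>a] with R_A=-27/64, M_A=-15/8 = ((-27/64)·(64/5)³/6 - (-15/8)·(64/5)²/2 - (-6)·((64/5)-12)²/2)/50000 = 63/390625 m
Superposition: y = Σ y_i = 7589/10546875 m ≈ 0.000720 m

y(64/5) = 7589/10546875 m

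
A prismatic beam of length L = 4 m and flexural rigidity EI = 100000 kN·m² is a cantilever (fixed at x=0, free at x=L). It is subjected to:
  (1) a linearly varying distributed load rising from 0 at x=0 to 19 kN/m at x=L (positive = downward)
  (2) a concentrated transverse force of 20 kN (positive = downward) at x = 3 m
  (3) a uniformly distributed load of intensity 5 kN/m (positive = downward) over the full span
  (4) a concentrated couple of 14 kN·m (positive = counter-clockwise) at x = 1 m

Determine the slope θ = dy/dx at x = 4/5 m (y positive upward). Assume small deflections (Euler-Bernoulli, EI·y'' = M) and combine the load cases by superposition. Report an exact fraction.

θ(4/5) = -4899/3906250 rad

Load 1 — triangular load w₀=19 kN/m (0→w₀ over full span):
  θ_1 = (w₀Lx²/4-w₀L²x/3-w₀x⁴/(24L))/EI = (19·4·(4/5)²/4-19·4²·(4/5)/3-19·(4/5)⁴/(24·4))/100000 = -16169/23437500 rad
Load 2 — point force P=20 kN at a=3 m (b=L-a=1):
  θ_2 = -Px(2a-x)/(2EI)  [x≤a] = -20·(4/5)·(2·3-(4/5))/(2·100000) = -13/31250 rad
Load 3 — uniform load w=5 kN/m over full span:
  θ_3 = -wx(x²-3Lx+3L²)/(6EI) = -5·(4/5)·((4/5)²-3·4·(4/5)+3·4²)/(6·100000) = -61/234375 rad
Load 4 — applied couple M₀=14 kN·m at a=1 m (b=L-a=3):
  θ_4 = M₀x/EI  [x≤a] = 14·(4/5)/100000 = 7/62500 rad
Superposition: θ = Σ θ_i = -4899/3906250 rad ≈ -0.001254 rad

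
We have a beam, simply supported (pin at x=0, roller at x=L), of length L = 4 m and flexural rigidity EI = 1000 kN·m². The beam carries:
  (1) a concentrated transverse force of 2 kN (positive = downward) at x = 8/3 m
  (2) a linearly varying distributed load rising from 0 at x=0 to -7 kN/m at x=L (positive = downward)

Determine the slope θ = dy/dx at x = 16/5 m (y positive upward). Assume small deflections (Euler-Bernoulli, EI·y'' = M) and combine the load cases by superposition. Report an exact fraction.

Load 1 — point force P=2 kN at a=8/3 m (b=L-a=4/3):
  θ_1 = -Pa(2L²-6Lx+3x²+a²)/(6LEI)  [x>a] = -2·(8/3)·(2·4²-6·4·(16/5)+3·(16/5)²+(8/3)²)/(6·4·1000) = 392/253125 rad
Load 2 — triangular load w₀=-7 kN/m (0→w₀ over full span):
  θ_2 = -w₀(7L⁴-30L²x²+15x⁴)/(360LEI) = -(-7)·(7·4⁴-30·4²·(16/5)²+15·(16/5)⁴)/(360·4·1000) = -5299/703125 rad
Superposition: θ = Σ θ_i = -37891/6328125 rad ≈ -0.005988 rad

θ(16/5) = -37891/6328125 rad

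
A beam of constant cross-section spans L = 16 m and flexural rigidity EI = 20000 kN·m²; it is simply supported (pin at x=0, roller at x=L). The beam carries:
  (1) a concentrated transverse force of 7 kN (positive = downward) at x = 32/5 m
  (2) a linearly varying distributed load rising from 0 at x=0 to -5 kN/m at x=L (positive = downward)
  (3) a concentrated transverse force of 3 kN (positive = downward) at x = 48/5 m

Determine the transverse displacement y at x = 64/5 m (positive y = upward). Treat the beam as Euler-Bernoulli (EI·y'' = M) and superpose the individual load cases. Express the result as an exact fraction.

y(64/5) = 257344/5859375 m

Load 1 — point force P=7 kN at a=32/5 m (b=L-a=48/5):
  y_1 = -Pa(L-x)(2Lx-a²-x²)/(6LEI)  [x>a] = -7·(32/5)·(16-(64/5))·(2·16·(64/5)-(32/5)²-(64/5)²)/(6·16·20000) = -3584/234375 m
Load 2 — triangular load w₀=-5 kN/m (0→w₀ over full span):
  y_2 = -w₀x(7L⁴-10L²x²+3x⁴)/(360LEI) = -(-5)·(64/5)·(7·16⁴-10·16²·(64/5)²+3·(64/5)⁴)/(360·16·20000) = 130048/1953125 m
Load 3 — point force P=3 kN at a=48/5 m (b=L-a=32/5):
  y_3 = -Pa(L-x)(2Lx-a²-x²)/(6LEI)  [x>a] = -3·(48/5)·(16-(64/5))·(2·16·(64/5)-(48/5)²-(64/5)²)/(6·16·20000) = -576/78125 m
Superposition: y = Σ y_i = 257344/5859375 m ≈ 0.043920 m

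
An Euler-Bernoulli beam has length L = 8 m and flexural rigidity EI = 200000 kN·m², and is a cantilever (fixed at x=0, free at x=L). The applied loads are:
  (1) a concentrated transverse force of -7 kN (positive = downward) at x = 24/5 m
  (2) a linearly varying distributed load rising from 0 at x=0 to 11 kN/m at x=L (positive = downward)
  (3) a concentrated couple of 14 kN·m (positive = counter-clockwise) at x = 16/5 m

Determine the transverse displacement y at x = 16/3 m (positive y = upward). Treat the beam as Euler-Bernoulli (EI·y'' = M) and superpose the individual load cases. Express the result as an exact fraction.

Load 1 — point force P=-7 kN at a=24/5 m (b=L-a=16/5):
  y_1 = -Pa²(3x-a)/(6EI)  [x>a] = -(-7)·(24/5)²·(3·(16/3)-(24/5))/(6·200000) = 588/390625 m
Load 2 — triangular load w₀=11 kN/m (0→w₀ over full span):
  y_2 = (w₀Lx³/12-w₀L²x²/6-w₀x⁵/(120L))/EI = (11·8·(16/3)³/12-11·8²·(16/3)²/6-11·(16/3)⁵/(120·8))/200000 = -129536/11390625 m
Load 3 — applied couple M₀=14 kN·m at a=16/5 m (b=L-a=24/5):
  y_3 = M₀a(2x-a)/(2EI)  [x>a] = 14·(16/5)·(2·(16/3)-(16/5))/(2·200000) = 196/234375 m
Superposition: y = Σ y_i = -2571608/284765625 m ≈ -0.009031 m

y(16/3) = -2571608/284765625 m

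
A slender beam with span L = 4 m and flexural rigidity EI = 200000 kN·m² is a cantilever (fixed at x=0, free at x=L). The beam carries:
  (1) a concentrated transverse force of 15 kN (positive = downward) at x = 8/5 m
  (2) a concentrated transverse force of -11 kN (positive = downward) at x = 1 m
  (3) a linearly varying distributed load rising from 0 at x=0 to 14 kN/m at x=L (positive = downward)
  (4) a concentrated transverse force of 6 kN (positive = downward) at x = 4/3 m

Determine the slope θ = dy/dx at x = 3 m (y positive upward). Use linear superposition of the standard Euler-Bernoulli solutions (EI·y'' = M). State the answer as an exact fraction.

Load 1 — point force P=15 kN at a=8/5 m (b=L-a=12/5):
  θ_1 = -Pa²/(2EI)  [x>a] = -15·(8/5)²/(2·200000) = -3/31250 rad
Load 2 — point force P=-11 kN at a=1 m (b=L-a=3):
  θ_2 = -Pa²/(2EI)  [x>a] = -(-11)·1²/(2·200000) = 11/400000 rad
Load 3 — triangular load w₀=14 kN/m (0→w₀ over full span):
  θ_3 = (w₀Lx²/4-w₀L²x/3-w₀x⁴/(24L))/EI = (14·4·3²/4-14·4²·3/3-14·3⁴/(24·4))/200000 = -1757/3200000 rad
Load 4 — point force P=6 kN at a=4/3 m (b=L-a=8/3):
  θ_4 = -Pa²/(2EI)  [x>a] = -6·(4/3)²/(2·200000) = -1/37500 rad
Superposition: θ = Σ θ_i = -30923/48000000 rad ≈ -0.000644 rad

θ(3) = -30923/48000000 rad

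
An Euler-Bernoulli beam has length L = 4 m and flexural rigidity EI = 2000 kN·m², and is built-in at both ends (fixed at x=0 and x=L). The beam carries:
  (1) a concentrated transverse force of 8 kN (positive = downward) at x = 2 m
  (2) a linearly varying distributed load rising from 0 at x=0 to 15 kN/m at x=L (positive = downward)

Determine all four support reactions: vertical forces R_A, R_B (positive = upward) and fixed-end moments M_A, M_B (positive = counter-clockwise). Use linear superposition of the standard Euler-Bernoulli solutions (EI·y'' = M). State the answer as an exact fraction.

Load 1 — point force P=8 kN at a=2 m (b=L-a=2):
  R_A = Pb²(3a+b)/L³ = 8·2²·(3·2+2)/4³ = 4 kN
  M_A = Pab²/L² = 8·2·2²/4² = 4 kN·m
  R_B = Pa²(a+3b)/L³ = 8·2²·(2+3·2)/4³ = 4 kN
  M_B = -Pa²b/L² = -8·2²·2/4² = -4 kN·m
Load 2 — triangular load w₀=15 kN/m (0→w₀ over full span):
  R_A = 3w₀L/20 = 3·15·4/20 = 9 kN
  M_A = w₀L²/30 = 15·4²/30 = 8 kN·m
  R_B = 7w₀L/20 = 7·15·4/20 = 21 kN
  M_B = -w₀L²/20 = -15·4²/20 = -12 kN·m
Superposition: R_A = 13 kN, M_A = 12 kN·m, R_B = 25 kN, M_B = -16 kN·m

R_A = 13 kN, M_A = 12 kN·m, R_B = 25 kN, M_B = -16 kN·m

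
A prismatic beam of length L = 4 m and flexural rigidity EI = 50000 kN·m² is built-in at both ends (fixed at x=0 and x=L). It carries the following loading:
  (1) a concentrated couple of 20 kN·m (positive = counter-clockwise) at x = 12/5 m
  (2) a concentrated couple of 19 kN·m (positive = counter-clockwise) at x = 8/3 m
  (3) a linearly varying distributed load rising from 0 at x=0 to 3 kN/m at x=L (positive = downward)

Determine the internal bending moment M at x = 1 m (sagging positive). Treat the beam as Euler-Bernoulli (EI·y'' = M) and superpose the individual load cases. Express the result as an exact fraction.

Load 1 — applied couple M₀=20 kN·m at a=12/5 m (b=L-a=8/5):
  M_1 = R_Ax - M_A  [x≤a] with R_A=36/5, M_A=32/5 = (36/5)·1 - (32/5) = 4/5 kN·m
Load 2 — applied couple M₀=19 kN·m at a=8/3 m (b=L-a=4/3):
  M_2 = R_Ax - M_A  [x≤a] with R_A=19/3, M_A=19/3 = (19/3)·1 - (19/3) = 0 kN·m
Load 3 — triangular load w₀=3 kN/m (0→w₀ over full span):
  M_3 = 3w₀Lx/20 - w₀L²/30 - w₀x³/(6L) = 3·3·4·1/20 - 3·4²/30 - 3·1³/(6·4) = 3/40 kN·m
Superposition: M = Σ M_i = 7/8 kN·m ≈ 0.875000 kN·m

M(1) = 7/8 kN·m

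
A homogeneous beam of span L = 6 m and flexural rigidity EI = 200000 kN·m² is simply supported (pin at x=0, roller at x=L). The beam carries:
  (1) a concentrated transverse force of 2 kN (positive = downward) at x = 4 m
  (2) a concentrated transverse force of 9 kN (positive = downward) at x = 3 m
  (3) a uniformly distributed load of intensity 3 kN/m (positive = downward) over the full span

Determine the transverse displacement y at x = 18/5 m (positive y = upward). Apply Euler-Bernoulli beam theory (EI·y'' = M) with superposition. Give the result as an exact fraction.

y(18/5) = -58787/125000000 m

Load 1 — point force P=2 kN at a=4 m (b=L-a=2):
  y_1 = -Pbx(L²-b²-x²)/(6LEI)  [x≤a] = -2·2·(18/5)·(6²-2²-(18/5)²)/(6·6·200000) = -119/3125000 m
Load 2 — point force P=9 kN at a=3 m (b=L-a=3):
  y_2 = -Pa(L-x)(2Lx-a²-x²)/(6LEI)  [x>a] = -9·3·(6-(18/5))·(2·6·(18/5)-3²-(18/5)²)/(6·6·200000) = -4779/25000000 m
Load 3 — uniform load w=3 kN/m over full span:
  y_3 = -wx(L³-2Lx²+x³)/(24EI) = -3·(18/5)·(6³-2·6·(18/5)²+(18/5)³)/(24·200000) = -7533/31250000 m
Superposition: y = Σ y_i = -58787/125000000 m ≈ -0.000470 m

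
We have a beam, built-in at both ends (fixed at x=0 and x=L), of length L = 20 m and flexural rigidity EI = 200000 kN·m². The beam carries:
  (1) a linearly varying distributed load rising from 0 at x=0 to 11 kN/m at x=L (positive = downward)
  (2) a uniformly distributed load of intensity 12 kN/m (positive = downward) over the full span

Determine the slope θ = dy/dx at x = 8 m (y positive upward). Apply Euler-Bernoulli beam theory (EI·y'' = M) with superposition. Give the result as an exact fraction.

θ(8) = -93/31250 rad

Load 1 — triangular load w₀=11 kN/m (0→w₀ over full span):
  θ_1 = -w₀(2x(L-x)(L-2x)(x+2L)+x²(L-x)²)/(120LEI) = -11·(2·8·(20-8)·(20-2·8)·(8+2·20)+8²·(20-8)²)/(120·20·200000) = -33/31250 rad
Load 2 — uniform load w=12 kN/m over full span:
  θ_2 = -wx(L-x)(L-2x)/(12EI) = -12·8·(20-8)·(20-2·8)/(12·200000) = -6/3125 rad
Superposition: θ = Σ θ_i = -93/31250 rad ≈ -0.002976 rad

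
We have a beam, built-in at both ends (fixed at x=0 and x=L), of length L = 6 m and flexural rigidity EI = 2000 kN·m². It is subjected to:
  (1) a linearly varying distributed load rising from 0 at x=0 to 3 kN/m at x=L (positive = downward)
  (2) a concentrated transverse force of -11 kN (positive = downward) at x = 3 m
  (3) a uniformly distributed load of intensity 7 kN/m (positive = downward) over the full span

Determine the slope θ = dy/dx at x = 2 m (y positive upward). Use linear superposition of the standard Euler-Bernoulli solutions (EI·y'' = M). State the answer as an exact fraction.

Load 1 — triangular load w₀=3 kN/m (0→w₀ over full span):
  θ_1 = -w₀(2x(L-x)(L-2x)(x+2L)+x²(L-x)²)/(120LEI) = -3·(2·2·(6-2)·(6-2·2)·(2+2·6)+2²·(6-2)²)/(120·6·2000) = -2/1875 rad
Load 2 — point force P=-11 kN at a=3 m (b=L-a=3):
  θ_2 = -Pb²x(2aL-(3a+b)x)/(2L³EI)  [x≤a] = -(-11)·3²·2·(2·3·6-(3·3+3)·2)/(2·6³·2000) = 11/4000 rad
Load 3 — uniform load w=7 kN/m over full span:
  θ_3 = -wx(L-x)(L-2x)/(12EI) = -7·2·(6-2)·(6-2·2)/(12·2000) = -7/1500 rad
Superposition: θ = Σ θ_i = -179/60000 rad ≈ -0.002983 rad

θ(2) = -179/60000 rad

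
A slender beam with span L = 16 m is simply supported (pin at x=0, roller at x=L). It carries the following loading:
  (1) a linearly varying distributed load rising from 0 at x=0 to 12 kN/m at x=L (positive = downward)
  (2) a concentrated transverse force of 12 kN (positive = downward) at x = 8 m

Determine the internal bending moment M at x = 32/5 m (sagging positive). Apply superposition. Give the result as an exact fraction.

M(32/5) = 26304/125 kN·m

Load 1 — triangular load w₀=12 kN/m (0→w₀ over full span):
  M_1 = w₀Lx/6 - w₀x³/(6L) = 12·16·(32/5)/6 - 12·(32/5)³/(6·16) = 21504/125 kN·m
Load 2 — point force P=12 kN at a=8 m (b=L-a=8):
  M_2 = Pbx/L  [x≤a] = 12·8·(32/5)/16 = 192/5 kN·m
Superposition: M = Σ M_i = 26304/125 kN·m ≈ 210.432000 kN·m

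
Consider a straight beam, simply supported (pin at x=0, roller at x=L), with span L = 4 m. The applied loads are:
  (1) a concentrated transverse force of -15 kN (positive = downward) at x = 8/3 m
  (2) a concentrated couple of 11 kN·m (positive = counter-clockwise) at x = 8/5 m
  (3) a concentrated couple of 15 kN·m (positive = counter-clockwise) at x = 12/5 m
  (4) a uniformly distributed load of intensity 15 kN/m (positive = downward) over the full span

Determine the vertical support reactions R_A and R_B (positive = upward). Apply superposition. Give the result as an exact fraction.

R_A = 63/2 kN, R_B = 27/2 kN

Load 1 — point force P=-15 kN at a=8/3 m (b=L-a=4/3):
  R_A = Pb/L = (-15)·(4/3)/4 = -5 kN
  R_B = Pa/L = (-15)·(8/3)/4 = -10 kN
Load 2 — applied couple M₀=11 kN·m at a=8/5 m (b=L-a=12/5):
  R_A = M₀/L = 11/4 kN
  R_B = -M₀/L = -11/4 kN
Load 3 — applied couple M₀=15 kN·m at a=12/5 m (b=L-a=8/5):
  R_A = M₀/L = 15/4 kN
  R_B = -M₀/L = -15/4 kN
Load 4 — uniform load w=15 kN/m over full span:
  R_A = wL/2 = 15·4/2 = 30 kN
  R_B = wL/2 = 15·4/2 = 30 kN
Superposition: R_A = 63/2 kN, R_B = 27/2 kN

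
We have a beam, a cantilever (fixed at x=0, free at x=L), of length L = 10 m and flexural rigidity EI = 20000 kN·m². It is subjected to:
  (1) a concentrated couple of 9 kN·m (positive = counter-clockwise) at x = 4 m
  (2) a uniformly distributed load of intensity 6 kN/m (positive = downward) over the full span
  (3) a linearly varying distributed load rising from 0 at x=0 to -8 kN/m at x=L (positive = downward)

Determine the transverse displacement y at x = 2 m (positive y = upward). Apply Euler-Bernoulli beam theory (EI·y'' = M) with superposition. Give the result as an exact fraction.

y(2) = -967/750000 m

Load 1 — applied couple M₀=9 kN·m at a=4 m (b=L-a=6):
  y_1 = M₀x²/(2EI)  [x≤a] = 9·2²/(2·20000) = 9/10000 m
Load 2 — uniform load w=6 kN/m over full span:
  y_2 = -wx²(x²-4Lx+6L²)/(24EI) = -6·2²·(2²-4·10·2+6·10²)/(24·20000) = -131/5000 m
Load 3 — triangular load w₀=-8 kN/m (0→w₀ over full span):
  y_3 = (w₀Lx³/12-w₀L²x²/6-w₀x⁵/(120L))/EI = ((-8)·10·2³/12-(-8)·10²·2²/6-(-8)·2⁵/(120·10))/20000 = 2251/93750 m
Superposition: y = Σ y_i = -967/750000 m ≈ -0.001289 m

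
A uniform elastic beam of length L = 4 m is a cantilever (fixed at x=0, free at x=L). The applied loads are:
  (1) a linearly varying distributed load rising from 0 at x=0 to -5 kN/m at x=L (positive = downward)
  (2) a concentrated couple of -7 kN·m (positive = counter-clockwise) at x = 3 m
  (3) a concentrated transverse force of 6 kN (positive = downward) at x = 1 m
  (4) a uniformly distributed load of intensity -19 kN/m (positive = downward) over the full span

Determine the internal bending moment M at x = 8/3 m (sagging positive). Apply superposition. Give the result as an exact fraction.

Load 1 — triangular load w₀=-5 kN/m (0→w₀ over full span):
  M_1 = w₀Lx/2 - w₀L²/3 - w₀x³/(6L) = (-5)·4·(8/3)/2 - (-5)·4²/3 - (-5)·(8/3)³/(6·4) = 320/81 kN·m
Load 2 — applied couple M₀=-7 kN·m at a=3 m (b=L-a=1):
  M_2 = M₀  [x≤a] = (-7) = -7 kN·m
Load 3 — point force P=6 kN at a=1 m (b=L-a=3):
  M_3 = 0  [x>a] = 0 kN·m
Load 4 — uniform load w=-19 kN/m over full span:
  M_4 = -w(L-x)²/2 = -(-19)·(4-(8/3))²/2 = 152/9 kN·m
Superposition: M = Σ M_i = 1121/81 kN·m ≈ 13.839506 kN·m

M(8/3) = 1121/81 kN·m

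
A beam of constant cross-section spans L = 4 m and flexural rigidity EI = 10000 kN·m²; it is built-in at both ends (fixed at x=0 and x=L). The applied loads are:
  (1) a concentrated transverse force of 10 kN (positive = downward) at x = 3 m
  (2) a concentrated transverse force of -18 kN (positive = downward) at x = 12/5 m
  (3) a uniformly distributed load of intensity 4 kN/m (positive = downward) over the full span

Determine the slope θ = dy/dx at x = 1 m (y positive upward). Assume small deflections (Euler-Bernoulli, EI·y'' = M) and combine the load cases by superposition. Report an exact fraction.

θ(1) = 2601/40000000 rad

Load 1 — point force P=10 kN at a=3 m (b=L-a=1):
  θ_1 = -Pb²x(2aL-(3a+b)x)/(2L³EI)  [x≤a] = -10·1²·1·(2·3·4-(3·3+1)·1)/(2·4³·10000) = -7/64000 rad
Load 2 — point force P=-18 kN at a=12/5 m (b=L-a=8/5):
  θ_2 = -Pb²x(2aL-(3a+b)x)/(2L³EI)  [x≤a] = -(-18)·(8/5)²·1·(2·(12/5)·4-(3·(12/5)+(8/5))·1)/(2·4³·10000) = 117/312500 rad
Load 3 — uniform load w=4 kN/m over full span:
  θ_3 = -wx(L-x)(L-2x)/(12EI) = -4·1·(4-1)·(4-2·1)/(12·10000) = -1/5000 rad
Superposition: θ = Σ θ_i = 2601/40000000 rad ≈ 0.000065 rad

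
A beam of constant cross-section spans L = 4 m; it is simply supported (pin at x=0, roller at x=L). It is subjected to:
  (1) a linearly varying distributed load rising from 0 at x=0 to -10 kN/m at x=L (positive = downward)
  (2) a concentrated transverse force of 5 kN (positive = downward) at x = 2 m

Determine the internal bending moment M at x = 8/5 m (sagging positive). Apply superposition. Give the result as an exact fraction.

M(8/5) = -124/25 kN·m

Load 1 — triangular load w₀=-10 kN/m (0→w₀ over full span):
  M_1 = w₀Lx/6 - w₀x³/(6L) = (-10)·4·(8/5)/6 - (-10)·(8/5)³/(6·4) = -224/25 kN·m
Load 2 — point force P=5 kN at a=2 m (b=L-a=2):
  M_2 = Pbx/L  [x≤a] = 5·2·(8/5)/4 = 4 kN·m
Superposition: M = Σ M_i = -124/25 kN·m ≈ -4.960000 kN·m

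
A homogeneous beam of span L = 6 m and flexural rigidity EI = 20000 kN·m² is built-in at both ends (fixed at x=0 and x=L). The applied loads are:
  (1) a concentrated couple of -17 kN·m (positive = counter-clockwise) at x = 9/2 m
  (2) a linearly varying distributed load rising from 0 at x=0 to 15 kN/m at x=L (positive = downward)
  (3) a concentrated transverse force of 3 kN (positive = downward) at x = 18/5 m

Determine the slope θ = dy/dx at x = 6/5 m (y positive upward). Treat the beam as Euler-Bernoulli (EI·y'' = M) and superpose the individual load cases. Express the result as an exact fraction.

Load 1 — applied couple M₀=-17 kN·m at a=9/2 m (b=L-a=3/2):
  θ_1 = (R_Ax²/2 - M_Ax)/EI  [x≤a] with R_A=-51/16, M_A=-85/16 = ((-51/16)·(6/5)²/2 - (-85/16)·(6/5))/20000 = 51/250000 rad
Load 2 — triangular load w₀=15 kN/m (0→w₀ over full span):
  θ_2 = -w₀(2x(L-x)(L-2x)(x+2L)+x²(L-x)²)/(120LEI) = -15·(2·(6/5)·(6-(6/5))·(6-2·(6/5))·((6/5)+2·6)+(6/5)²·(6-(6/5))²)/(120·6·20000) = -189/312500 rad
Load 3 — point force P=3 kN at a=18/5 m (b=L-a=12/5):
  θ_3 = -Pb²x(2aL-(3a+b)x)/(2L³EI)  [x≤a] = -3·(12/5)²·(6/5)·(2·(18/5)·6-(3·(18/5)+(12/5))·(6/5))/(2·6³·20000) = -513/7812500 rad
Superposition: θ = Σ θ_i = -14577/31250000 rad ≈ -0.000466 rad

θ(6/5) = -14577/31250000 rad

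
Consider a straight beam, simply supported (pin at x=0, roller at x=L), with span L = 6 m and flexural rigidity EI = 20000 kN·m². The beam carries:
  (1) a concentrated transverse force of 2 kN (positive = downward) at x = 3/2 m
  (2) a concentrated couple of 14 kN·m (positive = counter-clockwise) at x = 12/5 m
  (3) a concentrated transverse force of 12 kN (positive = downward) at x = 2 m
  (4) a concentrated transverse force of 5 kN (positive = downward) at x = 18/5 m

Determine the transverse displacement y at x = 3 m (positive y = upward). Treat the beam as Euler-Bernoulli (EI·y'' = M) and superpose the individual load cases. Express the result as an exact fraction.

Load 1 — point force P=2 kN at a=3/2 m (b=L-a=9/2):
  y_1 = -Pa(L-x)(2Lx-a²-x²)/(6LEI)  [x>a] = -2·(3/2)·(6-3)·(2·6·3-(3/2)²-3²)/(6·6·20000) = -99/320000 m
Load 2 — applied couple M₀=14 kN·m at a=12/5 m (b=L-a=18/5):
  y_2 = (M₀x³/(6L)-M₀(x-a)²/2+C₁x)/EI  [x>a] with C₁=M₀(3b²-L²)/(6L)=28/25 = (14·3³/(6·6)-14·(3-(12/5))²/2+(28/25)·3)/20000 = 567/1000000 m
Load 3 — point force P=12 kN at a=2 m (b=L-a=4):
  y_3 = -Pa(L-x)(2Lx-a²-x²)/(6LEI)  [x>a] = -12·2·(6-3)·(2·6·3-2²-3²)/(6·6·20000) = -23/10000 m
Load 4 — point force P=5 kN at a=18/5 m (b=L-a=12/5):
  y_4 = -Pbx(L²-b²-x²)/(6LEI)  [x≤a] = -5·(12/5)·3·(6²-(12/5)²-3²)/(6·6·20000) = -531/500000 m
Superposition: y = Σ y_i = -4967/1600000 m ≈ -0.003104 m

y(3) = -4967/1600000 m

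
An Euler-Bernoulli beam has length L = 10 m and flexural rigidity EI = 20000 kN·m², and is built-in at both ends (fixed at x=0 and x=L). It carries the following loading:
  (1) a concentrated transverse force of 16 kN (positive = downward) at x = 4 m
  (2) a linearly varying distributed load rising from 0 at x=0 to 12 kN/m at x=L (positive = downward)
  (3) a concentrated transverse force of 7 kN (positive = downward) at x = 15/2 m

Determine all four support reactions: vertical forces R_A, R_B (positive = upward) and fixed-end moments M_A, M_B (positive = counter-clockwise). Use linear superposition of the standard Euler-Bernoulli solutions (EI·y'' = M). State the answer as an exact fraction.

R_A = 117847/4000 kN, M_A = 53057/800 kN·m, R_B = 214153/4000 kN, M_B = -68163/800 kN·m

Load 1 — point force P=16 kN at a=4 m (b=L-a=6):
  R_A = Pb²(3a+b)/L³ = 16·6²·(3·4+6)/10³ = 1296/125 kN
  M_A = Pab²/L² = 16·4·6²/10² = 576/25 kN·m
  R_B = Pa²(a+3b)/L³ = 16·4²·(4+3·6)/10³ = 704/125 kN
  M_B = -Pa²b/L² = -16·4²·6/10² = -384/25 kN·m
Load 2 — triangular load w₀=12 kN/m (0→w₀ over full span):
  R_A = 3w₀L/20 = 3·12·10/20 = 18 kN
  M_A = w₀L²/30 = 12·10²/30 = 40 kN·m
  R_B = 7w₀L/20 = 7·12·10/20 = 42 kN
  M_B = -w₀L²/20 = -12·10²/20 = -60 kN·m
Load 3 — point force P=7 kN at a=15/2 m (b=L-a=5/2):
  R_A = Pb²(3a+b)/L³ = 7·(5/2)²·(3·(15/2)+(5/2))/10³ = 35/32 kN
  M_A = Pab²/L² = 7·(15/2)·(5/2)²/10² = 105/32 kN·m
  R_B = Pa²(a+3b)/L³ = 7·(15/2)²·((15/2)+3·(5/2))/10³ = 189/32 kN
  M_B = -Pa²b/L² = -7·(15/2)²·(5/2)/10² = -315/32 kN·m
Superposition: R_A = 117847/4000 kN, M_A = 53057/800 kN·m, R_B = 214153/4000 kN, M_B = -68163/800 kN·m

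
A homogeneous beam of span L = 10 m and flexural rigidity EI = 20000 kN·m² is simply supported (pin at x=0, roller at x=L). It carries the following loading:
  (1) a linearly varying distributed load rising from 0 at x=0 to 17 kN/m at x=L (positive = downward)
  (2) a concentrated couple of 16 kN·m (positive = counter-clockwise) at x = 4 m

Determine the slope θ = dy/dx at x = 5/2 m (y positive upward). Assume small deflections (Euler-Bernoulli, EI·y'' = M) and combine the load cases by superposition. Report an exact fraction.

Load 1 — triangular load w₀=17 kN/m (0→w₀ over full span):
  θ_1 = -w₀(7L⁴-30L²x²+15x⁴)/(360LEI) = -17·(7·10⁴-30·10²·(5/2)²+15·(5/2)⁴)/(360·10·20000) = -22559/1843200 rad
Load 2 — applied couple M₀=16 kN·m at a=4 m (b=L-a=6):
  θ_2 = (M₀x²/(2L)+C₁)/EI  [x≤a] with C₁=M₀(3b²-L²)/(6L)=32/15 = (16·(5/2)²/(2·10)+(32/15))/20000 = 107/300000 rad
Superposition: θ = Σ θ_i = -2737699/230400000 rad ≈ -0.011882 rad

θ(5/2) = -2737699/230400000 rad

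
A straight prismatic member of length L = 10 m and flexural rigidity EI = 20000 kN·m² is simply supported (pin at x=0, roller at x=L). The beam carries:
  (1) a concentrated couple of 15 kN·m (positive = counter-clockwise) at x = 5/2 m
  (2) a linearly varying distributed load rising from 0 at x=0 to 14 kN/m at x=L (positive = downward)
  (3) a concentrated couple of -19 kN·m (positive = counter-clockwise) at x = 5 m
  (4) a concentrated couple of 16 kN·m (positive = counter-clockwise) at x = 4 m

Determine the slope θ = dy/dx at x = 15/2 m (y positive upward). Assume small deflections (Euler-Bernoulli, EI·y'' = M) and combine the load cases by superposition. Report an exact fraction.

Load 1 — applied couple M₀=15 kN·m at a=5/2 m (b=L-a=15/2):
  θ_1 = (M₀x²/(2L)-M₀(x-a)+C₁)/EI  [x>a] with C₁=M₀(3b²-L²)/(6L)=275/16 = (15·(15/2)²/(2·10)-15·((15/2)-(5/2))+(275/16))/20000 = -1/1280 rad
Load 2 — triangular load w₀=14 kN/m (0→w₀ over full span):
  θ_2 = -w₀(7L⁴-30L²x²+15x⁴)/(360LEI) = -14·(7·10⁴-30·10²·(15/2)²+15·(15/2)⁴)/(360·10·20000) = 9191/921600 rad
Load 3 — applied couple M₀=-19 kN·m at a=5 m (b=L-a=5):
  θ_3 = (M₀x²/(2L)-M₀(x-a)+C₁)/EI  [x>a] with C₁=M₀(3b²-L²)/(6L)=95/12 = ((-19)·(15/2)²/(2·10)-(-19)·((15/2)-5)+(95/12))/20000 = 19/192000 rad
Load 4 — applied couple M₀=16 kN·m at a=4 m (b=L-a=6):
  θ_4 = (M₀x²/(2L)-M₀(x-a)+C₁)/EI  [x>a] with C₁=M₀(3b²-L²)/(6L)=32/15 = (16·(15/2)²/(2·10)-16·((15/2)-4)+(32/15))/20000 = -133/300000 rad
Superposition: θ = Σ θ_i = 1019203/115200000 rad ≈ 0.008847 rad

θ(15/2) = 1019203/115200000 rad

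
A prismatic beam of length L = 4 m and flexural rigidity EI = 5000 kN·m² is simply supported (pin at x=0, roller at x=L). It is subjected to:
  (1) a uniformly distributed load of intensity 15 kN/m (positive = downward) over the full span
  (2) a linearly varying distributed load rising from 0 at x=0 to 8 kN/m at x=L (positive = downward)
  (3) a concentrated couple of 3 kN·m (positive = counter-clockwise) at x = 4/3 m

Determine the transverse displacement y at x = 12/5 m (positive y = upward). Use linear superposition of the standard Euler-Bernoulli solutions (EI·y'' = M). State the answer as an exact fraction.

y(12/5) = -115092/9765625 m

Load 1 — uniform load w=15 kN/m over full span:
  y_1 = -wx(L³-2Lx²+x³)/(24EI) = -15·(12/5)·(4³-2·4·(12/5)²+(12/5)³)/(24·5000) = -744/78125 m
Load 2 — triangular load w₀=8 kN/m (0→w₀ over full span):
  y_2 = -w₀x(7L⁴-10L²x²+3x⁴)/(360LEI) = -8·(12/5)·(7·4⁴-10·4²·(12/5)²+3·(12/5)⁴)/(360·4·5000) = -75776/29296875 m
Load 3 — applied couple M₀=3 kN·m at a=4/3 m (b=L-a=8/3):
  y_3 = (M₀x³/(6L)-M₀(x-a)²/2+C₁x)/EI  [x>a] with C₁=M₀(3b²-L²)/(6L)=2/3 = (3·(12/5)³/(6·4)-3·((12/5)-(4/3))²/2+(2/3)·(12/5))/5000 = 76/234375 m
Superposition: y = Σ y_i = -115092/9765625 m ≈ -0.011785 m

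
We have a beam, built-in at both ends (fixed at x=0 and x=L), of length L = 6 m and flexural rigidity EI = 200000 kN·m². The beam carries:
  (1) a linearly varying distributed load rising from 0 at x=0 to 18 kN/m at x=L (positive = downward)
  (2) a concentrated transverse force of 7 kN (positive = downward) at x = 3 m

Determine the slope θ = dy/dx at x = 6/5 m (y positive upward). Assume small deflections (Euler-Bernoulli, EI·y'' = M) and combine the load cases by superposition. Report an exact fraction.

Load 1 — triangular load w₀=18 kN/m (0→w₀ over full span):
  θ_1 = -w₀(2x(L-x)(L-2x)(x+2L)+x²(L-x)²)/(120LEI) = -18·(2·(6/5)·(6-(6/5))·(6-2·(6/5))·((6/5)+2·6)+(6/5)²·(6-(6/5))²)/(120·6·200000) = -567/7812500 rad
Load 2 — point force P=7 kN at a=3 m (b=L-a=3):
  θ_2 = -Pb²x(2aL-(3a+b)x)/(2L³EI)  [x≤a] = -7·3²·(6/5)·(2·3·6-(3·3+3)·(6/5))/(2·6³·200000) = -189/10000000 rad
Superposition: θ = Σ θ_i = -22869/250000000 rad ≈ -0.000091 rad

θ(6/5) = -22869/250000000 rad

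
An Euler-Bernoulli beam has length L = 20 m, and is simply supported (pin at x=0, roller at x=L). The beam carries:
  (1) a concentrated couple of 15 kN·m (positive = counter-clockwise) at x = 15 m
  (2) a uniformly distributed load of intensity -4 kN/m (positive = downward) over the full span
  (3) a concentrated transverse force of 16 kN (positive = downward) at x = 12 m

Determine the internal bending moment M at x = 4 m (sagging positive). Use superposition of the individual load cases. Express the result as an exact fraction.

Load 1 — applied couple M₀=15 kN·m at a=15 m (b=L-a=5):
  M_1 = M₀x/L  [x≤a] = 15·4/20 = 3 kN·m
Load 2 — uniform load w=-4 kN/m over full span:
  M_2 = wx(L-x)/2 = (-4)·4·(20-4)/2 = -128 kN·m
Load 3 — point force P=16 kN at a=12 m (b=L-a=8):
  M_3 = Pbx/L  [x≤a] = 16·8·4/20 = 128/5 kN·m
Superposition: M = Σ M_i = -497/5 kN·m ≈ -99.400000 kN·m

M(4) = -497/5 kN·m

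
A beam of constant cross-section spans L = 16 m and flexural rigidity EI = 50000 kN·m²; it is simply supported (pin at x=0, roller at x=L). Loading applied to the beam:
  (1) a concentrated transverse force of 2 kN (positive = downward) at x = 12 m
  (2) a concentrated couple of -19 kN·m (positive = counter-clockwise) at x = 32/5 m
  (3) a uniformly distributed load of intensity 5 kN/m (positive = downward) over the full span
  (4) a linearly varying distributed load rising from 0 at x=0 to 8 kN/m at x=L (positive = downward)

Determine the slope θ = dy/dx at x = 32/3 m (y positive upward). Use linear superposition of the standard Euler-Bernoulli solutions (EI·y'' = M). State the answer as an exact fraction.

θ(32/3) = 1117109/75937500 rad

Load 1 — point force P=2 kN at a=12 m (b=L-a=4):
  θ_1 = -Pb(L²-b²-3x²)/(6LEI)  [x≤a] = -2·4·(16²-4²-3·(32/3)²)/(6·16·50000) = 19/112500 rad
Load 2 — applied couple M₀=-19 kN·m at a=32/5 m (b=L-a=48/5):
  θ_2 = (M₀x²/(2L)-M₀(x-a)+C₁)/EI  [x>a] with C₁=M₀(3b²-L²)/(6L)=-304/75 = ((-19)·(32/3)²/(2·16)-(-19)·((32/3)-(32/5))+(-304/75))/50000 = 133/703125 rad
Load 3 — uniform load w=5 kN/m over full span:
  θ_3 = -w(L³-6Lx²+4x³)/(24EI) = -5·(16³-6·16·(32/3)²+4·(32/3)³)/(24·50000) = 416/50625 rad
Load 4 — triangular load w₀=8 kN/m (0→w₀ over full span):
  θ_4 = -w₀(7L⁴-30L²x²+15x⁴)/(360LEI) = -8·(7·16⁴-30·16²·(32/3)²+15·(32/3)⁴)/(360·16·50000) = 23296/3796875 rad
Superposition: θ = Σ θ_i = 1117109/75937500 rad ≈ 0.014711 rad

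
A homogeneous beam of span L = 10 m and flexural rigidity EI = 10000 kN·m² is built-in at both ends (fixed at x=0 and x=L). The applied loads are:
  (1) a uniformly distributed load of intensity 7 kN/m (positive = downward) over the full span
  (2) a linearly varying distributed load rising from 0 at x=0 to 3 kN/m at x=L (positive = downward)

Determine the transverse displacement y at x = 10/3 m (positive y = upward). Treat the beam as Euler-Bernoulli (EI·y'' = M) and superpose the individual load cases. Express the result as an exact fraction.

Load 1 — uniform load w=7 kN/m over full span:
  y_1 = -wx²(L-x)²/(24EI) = -7·(10/3)²·(10-(10/3))²/(24·10000) = -7/486 m
Load 2 — triangular load w₀=3 kN/m (0→w₀ over full span):
  y_2 = -w₀x²(L-x)²(x+2L)/(120LEI) = -3·(10/3)²·(10-(10/3))²·((10/3)+2·10)/(120·10·10000) = -7/2430 m
Superposition: y = Σ y_i = -7/405 m ≈ -0.017284 m

y(10/3) = -7/405 m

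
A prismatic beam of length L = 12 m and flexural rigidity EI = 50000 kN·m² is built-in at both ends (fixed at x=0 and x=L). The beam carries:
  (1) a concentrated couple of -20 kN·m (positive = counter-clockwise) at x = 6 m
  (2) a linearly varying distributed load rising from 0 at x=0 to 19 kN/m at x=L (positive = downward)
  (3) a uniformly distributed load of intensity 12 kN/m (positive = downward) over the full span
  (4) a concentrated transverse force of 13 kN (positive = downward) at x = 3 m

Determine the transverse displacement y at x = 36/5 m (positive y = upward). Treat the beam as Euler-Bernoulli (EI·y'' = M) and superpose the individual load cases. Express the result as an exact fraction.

y(36/5) = -8962569/390625000 m

Load 1 — applied couple M₀=-20 kN·m at a=6 m (b=L-a=6):
  y_1 = (R_Ax³/6 - M_Ax²/2 - M₀(x-a)²/2)/EI  [x>a] with R_A=-5/2, M_A=-5 = ((-5/2)·(36/5)³/6 - (-5)·(36/5)²/2 - (-20)·((36/5)-6)²/2)/50000 = -18/78125 m
Load 2 — triangular load w₀=19 kN/m (0→w₀ over full span):
  y_2 = -w₀x²(L-x)²(x+2L)/(120LEI) = -19·(36/5)²·(12-(36/5))²·((36/5)+2·12)/(120·12·50000) = -480168/48828125 m
Load 3 — uniform load w=12 kN/m over full span:
  y_3 = -wx²(L-x)²/(24EI) = -12·(36/5)²·(12-(36/5))²/(24·50000) = -23328/1953125 m
Load 4 — point force P=13 kN at a=3 m (b=L-a=9):
  y_4 = -Pa²(L-x)²(3bL-(3b+a)(L-x))/(6L³EI)  [x>a] = -13·3²·(12-(36/5))²·(3·9·12-(3·9+3)·(12-(36/5)))/(6·12³·50000) = -117/125000 m
Superposition: y = Σ y_i = -8962569/390625000 m ≈ -0.022944 m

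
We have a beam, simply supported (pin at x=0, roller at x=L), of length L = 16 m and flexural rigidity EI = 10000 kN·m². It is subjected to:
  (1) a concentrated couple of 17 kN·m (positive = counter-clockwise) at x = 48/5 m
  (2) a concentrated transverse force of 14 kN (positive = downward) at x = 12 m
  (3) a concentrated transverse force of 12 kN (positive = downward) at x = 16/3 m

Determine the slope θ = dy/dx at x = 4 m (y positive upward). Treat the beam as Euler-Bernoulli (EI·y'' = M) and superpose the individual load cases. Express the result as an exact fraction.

θ(4) = -341149/13500000 rad

Load 1 — applied couple M₀=17 kN·m at a=48/5 m (b=L-a=32/5):
  θ_1 = (M₀x²/(2L)+C₁)/EI  [x≤a] with C₁=M₀(3b²-L²)/(6L)=-1768/75 = (17·4²/(2·16)+(-1768/75))/10000 = -2261/1500000 rad
Load 2 — point force P=14 kN at a=12 m (b=L-a=4):
  θ_2 = -Pb(L²-b²-3x²)/(6LEI)  [x≤a] = -14·4·(16²-4²-3·4²)/(6·16·10000) = -7/625 rad
Load 3 — point force P=12 kN at a=16/3 m (b=L-a=32/3):
  θ_3 = -Pb(L²-b²-3x²)/(6LEI)  [x≤a] = -12·(32/3)·(16²-(32/3)²-3·4²)/(6·16·10000) = -212/16875 rad
Superposition: θ = Σ θ_i = -341149/13500000 rad ≈ -0.025270 rad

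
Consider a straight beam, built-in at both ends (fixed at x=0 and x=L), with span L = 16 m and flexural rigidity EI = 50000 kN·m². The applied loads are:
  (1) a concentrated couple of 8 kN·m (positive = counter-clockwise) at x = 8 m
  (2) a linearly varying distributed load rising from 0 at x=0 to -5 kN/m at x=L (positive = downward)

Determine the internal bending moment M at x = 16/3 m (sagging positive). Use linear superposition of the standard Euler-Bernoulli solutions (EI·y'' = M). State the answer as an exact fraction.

Load 1 — applied couple M₀=8 kN·m at a=8 m (b=L-a=8):
  M_1 = R_Ax - M_A  [x≤a] with R_A=3/4, M_A=2 = (3/4)·(16/3) - 2 = 2 kN·m
Load 2 — triangular load w₀=-5 kN/m (0→w₀ over full span):
  M_2 = 3w₀Lx/20 - w₀L²/30 - w₀x³/(6L) = 3·(-5)·16·(16/3)/20 - (-5)·16²/30 - (-5)·(16/3)³/(6·16) = -1088/81 kN·m
Superposition: M = Σ M_i = -926/81 kN·m ≈ -11.432099 kN·m

M(16/3) = -926/81 kN·m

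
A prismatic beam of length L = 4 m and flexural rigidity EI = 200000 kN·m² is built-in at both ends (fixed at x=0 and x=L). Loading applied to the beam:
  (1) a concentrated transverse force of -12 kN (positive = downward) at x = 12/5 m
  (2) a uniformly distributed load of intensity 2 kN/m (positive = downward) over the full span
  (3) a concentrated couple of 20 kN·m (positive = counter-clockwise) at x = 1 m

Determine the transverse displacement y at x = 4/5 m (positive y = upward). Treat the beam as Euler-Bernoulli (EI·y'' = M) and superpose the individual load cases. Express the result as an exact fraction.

y(4/5) = 52687/4687500000 m

Load 1 — point force P=-12 kN at a=12/5 m (b=L-a=8/5):
  y_1 = -Pb²x²(3aL-(3a+b)x)/(6L³EI)  [x≤a] = -(-12)·(8/5)²·(4/5)²·(3·(12/5)·4-(3·(12/5)+(8/5))·(4/5))/(6·4³·200000) = 272/48828125 m
Load 2 — uniform load w=2 kN/m over full span:
  y_2 = -wx²(L-x)²/(24EI) = -2·(4/5)²·(4-(4/5))²/(24·200000) = -16/5859375 m
Load 3 — applied couple M₀=20 kN·m at a=1 m (b=L-a=3):
  y_3 = (R_Ax³/6 - M_Ax²/2)/EI  [x≤a] with R_A=45/8, M_A=-15/4 = ((45/8)·(4/5)³/6 - (-15/4)·(4/5)²/2)/200000 = 21/2500000 m
Superposition: y = Σ y_i = 52687/4687500000 m ≈ 0.000011 m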